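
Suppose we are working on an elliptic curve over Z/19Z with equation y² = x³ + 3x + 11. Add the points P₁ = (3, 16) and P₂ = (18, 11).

(15, 7)

(3, 16) + (18, 11). λ = (11 - 16)/(18 - 3) ≡ 14/15 mod 19. 15⁻¹ ≡ 14 (mod 19), so λ ≡ 6.
  x = λ² - 3 - 18 = 36 - 21 ≡ 15; y = λ·(3 - 15) - 16 ≡ 7. → (15, 7)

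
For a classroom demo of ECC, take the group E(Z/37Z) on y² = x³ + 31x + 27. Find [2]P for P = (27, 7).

(17, 18)

tangent at (27, 7): λ = (3·27² + 31)/(2·7) ≡ 35/14. 14⁻¹ ≡ 8 (mod 37) since 14·8 = 112 ≡ 1, so λ ≡ 35·8 ≡ 21.
  x = λ² - 27 - 27 = 441 - 54 ≡ 17; y = λ·(27 - 17) - 7 ≡ 18. → (17, 18)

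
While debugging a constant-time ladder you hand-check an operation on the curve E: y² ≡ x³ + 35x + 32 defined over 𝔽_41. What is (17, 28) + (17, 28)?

(7, 13)

tangent at (17, 28): λ = (3·17² + 35)/(2·28) ≡ 0/15. 15⁻¹ ≡ 11 (mod 41), so λ ≡ 0·11 ≡ 0.
  x = λ² - 17 - 17 = 0 - 34 ≡ 7; y = λ·(17 - 7) - 28 ≡ 13. → (7, 13)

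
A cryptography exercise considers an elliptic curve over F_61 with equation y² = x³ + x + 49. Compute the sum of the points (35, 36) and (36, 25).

(35, 36) + (36, 25). λ = (25 - 36)/(36 - 35) ≡ 50/1 mod 61. 1⁻¹ ≡ 1 (mod 61) since 1·1 = 1 ≡ 1, so λ ≡ 50.
  x = λ² - 35 - 36 = 2500 - 71 ≡ 50; y = λ·(35 - 50) - 36 ≡ 7. → (50, 7)

(50, 7)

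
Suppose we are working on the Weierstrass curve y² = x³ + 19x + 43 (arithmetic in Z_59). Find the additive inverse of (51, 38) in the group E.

(51, 21)

-(51, 38) = (51, -38 mod 59) = (51, 21).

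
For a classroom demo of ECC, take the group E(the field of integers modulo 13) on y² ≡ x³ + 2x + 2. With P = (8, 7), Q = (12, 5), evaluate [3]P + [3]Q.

First 3P:
Repeated addition: build up to 3P.
2P: tangent at (8, 7): λ = (3·8² + 2)/(2·7) ≡ 12/1. 1⁻¹ ≡ 1 (mod 13) since 1·1 = 1 ≡ 1, so λ ≡ 12·1 ≡ 12.
  x = λ² - 8 - 8 = 144 - 16 ≡ 11; y = λ·(8 - 11) - 7 ≡ 9. → (11, 9)
3P: (11, 9) + (8, 7). λ = (7 - 9)/(8 - 11) ≡ 11/10 mod 13. 10⁻¹ ≡ 4 (mod 13) since 10·4 = 40 ≡ 1, so λ ≡ 5.
  x = λ² - 11 - 8 = 25 - 19 ≡ 6; y = λ·(11 - 6) - 9 ≡ 3. → (6, 3)
3P = (6, 3).
Next 3Q:
Repeated addition: build up to 3Q.
2Q: tangent at (12, 5): λ = (3·12² + 2)/(2·5) ≡ 5/10. 10⁻¹ ≡ 4 (mod 13) since 10·4 = 40 ≡ 1, so λ ≡ 5·4 ≡ 7.
  x = λ² - 12 - 12 = 49 - 24 ≡ 12; y = λ·(12 - 12) - 5 ≡ 8. → (12, 8)
3Q: (12, 8) + (12, 5): same x and y₁ ≡ -y₂, so the sum is the point at infinity.
3Q = the point at infinity.
Finally 3P + 3Q:
(6, 3) + the point at infinity = (6, 3) (identity).

(6, 3)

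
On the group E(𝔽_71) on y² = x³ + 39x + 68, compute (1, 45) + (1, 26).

O

The two points share x = 1 and their y-coordinates satisfy 45 + 26 ≡ 0 (mod 71), so they are inverses. Their sum is the point at infinity.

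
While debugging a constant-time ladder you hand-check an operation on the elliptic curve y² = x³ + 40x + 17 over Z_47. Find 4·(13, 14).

Write Q = (13, 14).
Double-and-add on 4 = (100)₂. Start with Q = (13, 14) for the leading 1-bit.
double: tangent at (13, 14): λ = (3·13² + 40)/(2·14) ≡ 30/28. 28⁻¹ ≡ 42 (mod 47) since 28·42 = 1176 ≡ 1, so λ ≡ 30·42 ≡ 38.
  x = λ² - 13 - 13 = 1444 - 26 ≡ 8; y = λ·(13 - 8) - 14 ≡ 35. → (8, 35)
double: tangent at (8, 35): λ = (3·8² + 40)/(2·35) ≡ 44/23. 23⁻¹ ≡ 45 (mod 47), so λ ≡ 44·45 ≡ 6.
  x = λ² - 8 - 8 = 36 - 16 ≡ 20; y = λ·(8 - 20) - 35 ≡ 34. → (20, 34)

(20, 34)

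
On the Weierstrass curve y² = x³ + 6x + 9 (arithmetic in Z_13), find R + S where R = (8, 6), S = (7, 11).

(8, 6) + (7, 11). λ = (11 - 6)/(7 - 8) ≡ 5/12 mod 13. 12⁻¹ ≡ 12 (mod 13), so λ ≡ 8.
  x = λ² - 8 - 7 = 64 - 15 ≡ 10; y = λ·(8 - 10) - 6 ≡ 4. → (10, 4)

(10, 4)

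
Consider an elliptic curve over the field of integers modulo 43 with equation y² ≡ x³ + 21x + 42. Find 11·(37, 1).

Write Q = (37, 1).
Double-and-add on 11 = (1011)₂. Start with Q = (37, 1) for the leading 1-bit.
double: tangent at (37, 1): λ = (3·37² + 21)/(2·1) ≡ 0/2. 2⁻¹ ≡ 22 (mod 43) since 2·22 = 44 ≡ 1, so λ ≡ 0·22 ≡ 0.
  x = λ² - 37 - 37 = 0 - 74 ≡ 12; y = λ·(37 - 12) - 1 ≡ 42. → (12, 42)
double: tangent at (12, 42): λ = (3·12² + 21)/(2·42) ≡ 23/41. 41⁻¹ ≡ 21 (mod 43) since 41·21 = 861 ≡ 1, so λ ≡ 23·21 ≡ 10.
  x = λ² - 12 - 12 = 100 - 24 ≡ 33; y = λ·(12 - 33) - 42 ≡ 6. → (33, 6)
add Q: (33, 6) + (37, 1). λ = (1 - 6)/(37 - 33) ≡ 38/4 mod 43. 4⁻¹ ≡ 11 (mod 43) since 4·11 = 44 ≡ 1, so λ ≡ 31.
  x = λ² - 33 - 37 = 961 - 70 ≡ 31; y = λ·(33 - 31) - 6 ≡ 13. → (31, 13)
double: tangent at (31, 13): λ = (3·31² + 21)/(2·13) ≡ 23/26. 26⁻¹ ≡ 5 (mod 43) since 26·5 = 130 ≡ 1, so λ ≡ 23·5 ≡ 29.
  x = λ² - 31 - 31 = 841 - 62 ≡ 5; y = λ·(31 - 5) - 13 ≡ 10. → (5, 10)
add Q: (5, 10) + (37, 1). λ = (1 - 10)/(37 - 5) ≡ 34/32 mod 43. 32⁻¹ ≡ 39 (mod 43), so λ ≡ 36.
  x = λ² - 5 - 37 = 1296 - 42 ≡ 7; y = λ·(5 - 7) - 10 ≡ 4. → (7, 4)

(7, 4)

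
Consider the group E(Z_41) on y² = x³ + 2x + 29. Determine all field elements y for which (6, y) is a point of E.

none

x³ + 2x + 29 = 257 ≡ 11 (mod 41).
11 is a non-residue mod 41; no y exists.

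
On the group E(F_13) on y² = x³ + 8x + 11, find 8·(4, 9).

Write P = (4, 9).
Double-and-add on 8 = (1000)₂. Start with P = (4, 9) for the leading 1-bit.
double: tangent at (4, 9): λ = (3·4² + 8)/(2·9) ≡ 4/5. 5⁻¹ ≡ 8 (mod 13), so λ ≡ 4·8 ≡ 6.
  x = λ² - 4 - 4 = 36 - 8 ≡ 2; y = λ·(4 - 2) - 9 ≡ 3. → (2, 3)
double: tangent at (2, 3): λ = (3·2² + 8)/(2·3) ≡ 7/6. 6⁻¹ ≡ 11 (mod 13) since 6·11 = 66 ≡ 1, so λ ≡ 7·11 ≡ 12.
  x = λ² - 2 - 2 = 144 - 4 ≡ 10; y = λ·(2 - 10) - 3 ≡ 5. → (10, 5)
double: tangent at (10, 5): λ = (3·10² + 8)/(2·5) ≡ 9/10. 10⁻¹ ≡ 4 (mod 13), so λ ≡ 9·4 ≡ 10.
  x = λ² - 10 - 10 = 100 - 20 ≡ 2; y = λ·(10 - 2) - 5 ≡ 10. → (2, 10)

(2, 10)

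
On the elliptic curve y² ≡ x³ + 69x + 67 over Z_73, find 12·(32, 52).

Write Q = (32, 52).
Repeated addition: build up to 12Q.
2Q: tangent at (32, 52): λ = (3·32² + 69)/(2·52) ≡ 2/31. 31⁻¹ ≡ 33 (mod 73) since 31·33 = 1023 ≡ 1, so λ ≡ 2·33 ≡ 66.
  x = λ² - 32 - 32 = 4356 - 64 ≡ 58; y = λ·(32 - 58) - 52 ≡ 57. → (58, 57)
3Q: (58, 57) + (32, 52). λ = (52 - 57)/(32 - 58) ≡ 68/47 mod 73. 47⁻¹ ≡ 14 (mod 73), so λ ≡ 3.
  x = λ² - 58 - 32 = 9 - 90 ≡ 65; y = λ·(58 - 65) - 57 ≡ 68. → (65, 68)
4Q: (65, 68) + (32, 52). λ = (52 - 68)/(32 - 65) ≡ 57/40 mod 73. 40⁻¹ ≡ 42 (mod 73), so λ ≡ 58.
  x = λ² - 65 - 32 = 3364 - 97 ≡ 55; y = λ·(65 - 55) - 68 ≡ 1. → (55, 1)
5Q: (55, 1) + (32, 52). λ = (52 - 1)/(32 - 55) ≡ 51/50 mod 73. 50⁻¹ ≡ 19 (mod 73) since 50·19 = 950 ≡ 1, so λ ≡ 20.
  x = λ² - 55 - 32 = 400 - 87 ≡ 21; y = λ·(55 - 21) - 1 ≡ 22. → (21, 22)
6Q: (21, 22) + (32, 52). λ = (52 - 22)/(32 - 21) ≡ 30/11 mod 73. 11⁻¹ ≡ 20 (mod 73) since 11·20 = 220 ≡ 1, so λ ≡ 16.
  x = λ² - 21 - 32 = 256 - 53 ≡ 57; y = λ·(21 - 57) - 22 ≡ 59. → (57, 59)
7Q: (57, 59) + (32, 52). λ = (52 - 59)/(32 - 57) ≡ 66/48 mod 73. 48⁻¹ ≡ 35 (mod 73), so λ ≡ 47.
  x = λ² - 57 - 32 = 2209 - 89 ≡ 3; y = λ·(57 - 3) - 59 ≡ 70. → (3, 70)
8Q: (3, 70) + (32, 52). λ = (52 - 70)/(32 - 3) ≡ 55/29 mod 73. 29⁻¹ ≡ 68 (mod 73) since 29·68 = 1972 ≡ 1, so λ ≡ 17.
  x = λ² - 3 - 32 = 289 - 35 ≡ 35; y = λ·(3 - 35) - 70 ≡ 43. → (35, 43)
9Q: (35, 43) + (32, 52). λ = (52 - 43)/(32 - 35) ≡ 9/70 mod 73. 70⁻¹ ≡ 24 (mod 73), so λ ≡ 70.
  x = λ² - 35 - 32 = 4900 - 67 ≡ 15; y = λ·(35 - 15) - 43 ≡ 43. → (15, 43)
10Q: (15, 43) + (32, 52). λ = (52 - 43)/(32 - 15) ≡ 9/17 mod 73. 17⁻¹ ≡ 43 (mod 73) since 17·43 = 731 ≡ 1, so λ ≡ 22.
  x = λ² - 15 - 32 = 484 - 47 ≡ 72; y = λ·(15 - 72) - 43 ≡ 17. → (72, 17)
11Q: (72, 17) + (32, 52). λ = (52 - 17)/(32 - 72) ≡ 35/33 mod 73. 33⁻¹ ≡ 31 (mod 73), so λ ≡ 63.
  x = λ² - 72 - 32 = 3969 - 104 ≡ 69; y = λ·(72 - 69) - 17 ≡ 26. → (69, 26)
12Q: (69, 26) + (32, 52). λ = (52 - 26)/(32 - 69) ≡ 26/36 mod 73. 36⁻¹ ≡ 71 (mod 73), so λ ≡ 21.
  x = λ² - 69 - 32 = 441 - 101 ≡ 48; y = λ·(69 - 48) - 26 ≡ 50. → (48, 50)

(48, 50)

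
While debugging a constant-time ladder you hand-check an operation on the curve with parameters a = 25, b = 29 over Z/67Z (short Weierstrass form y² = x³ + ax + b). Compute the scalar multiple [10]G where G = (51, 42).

Double-and-add on 10 = (1010)₂. Start with G = (51, 42) for the leading 1-bit.
double: tangent at (51, 42): λ = (3·51² + 25)/(2·42) ≡ 56/17. 17⁻¹ ≡ 4 (mod 67) since 17·4 = 68 ≡ 1, so λ ≡ 56·4 ≡ 23.
  x = λ² - 51 - 51 = 529 - 102 ≡ 25; y = λ·(51 - 25) - 42 ≡ 20. → (25, 20)
double: tangent at (25, 20): λ = (3·25² + 25)/(2·20) ≡ 24/40. 40⁻¹ ≡ 62 (mod 67), so λ ≡ 24·62 ≡ 14.
  x = λ² - 25 - 25 = 196 - 50 ≡ 12; y = λ·(25 - 12) - 20 ≡ 28. → (12, 28)
add G: (12, 28) + (51, 42). λ = (42 - 28)/(51 - 12) ≡ 14/39 mod 67. 39⁻¹ ≡ 55 (mod 67), so λ ≡ 33.
  x = λ² - 12 - 51 = 1089 - 63 ≡ 21; y = λ·(12 - 21) - 28 ≡ 10. → (21, 10)
double: tangent at (21, 10): λ = (3·21² + 25)/(2·10) ≡ 8/20. 20⁻¹ ≡ 57 (mod 67), so λ ≡ 8·57 ≡ 54.
  x = λ² - 21 - 21 = 2916 - 42 ≡ 60; y = λ·(21 - 60) - 10 ≡ 28. → (60, 28)

(60, 28)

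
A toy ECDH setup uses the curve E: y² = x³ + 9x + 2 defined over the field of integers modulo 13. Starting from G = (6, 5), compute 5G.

Repeated addition: build up to 5G.
2G: tangent at (6, 5): λ = (3·6² + 9)/(2·5) ≡ 0/10. 10⁻¹ ≡ 4 (mod 13), so λ ≡ 0·4 ≡ 0.
  x = λ² - 6 - 6 = 0 - 12 ≡ 1; y = λ·(6 - 1) - 5 ≡ 8. → (1, 8)
3G: (1, 8) + (6, 5). λ = (5 - 8)/(6 - 1) ≡ 10/5 mod 13. 5⁻¹ ≡ 8 (mod 13), so λ ≡ 2.
  x = λ² - 1 - 6 = 4 - 7 ≡ 10; y = λ·(1 - 10) - 8 ≡ 0. → (10, 0)
4G: (10, 0) + (6, 5). λ = (5 - 0)/(6 - 10) ≡ 5/9 mod 13. 9⁻¹ ≡ 3 (mod 13) since 9·3 = 27 ≡ 1, so λ ≡ 2.
  x = λ² - 10 - 6 = 4 - 16 ≡ 1; y = λ·(10 - 1) - 0 ≡ 5. → (1, 5)
5G: (1, 5) + (6, 5). λ = (5 - 5)/(6 - 1) ≡ 0/5 mod 13. 5⁻¹ ≡ 8 (mod 13), so λ ≡ 0.
  x = λ² - 1 - 6 = 0 - 7 ≡ 6; y = λ·(1 - 6) - 5 ≡ 8. → (6, 8)

(6, 8)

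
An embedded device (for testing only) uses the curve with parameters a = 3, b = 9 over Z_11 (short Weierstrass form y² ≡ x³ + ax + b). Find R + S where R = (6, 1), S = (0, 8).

(3, 1)

(6, 1) + (0, 8). λ = (8 - 1)/(0 - 6) ≡ 7/5 mod 11. 5⁻¹ ≡ 9 (mod 11) since 5·9 = 45 ≡ 1, so λ ≡ 8.
  x = λ² - 6 - 0 = 64 - 6 ≡ 3; y = λ·(6 - 3) - 1 ≡ 1. → (3, 1)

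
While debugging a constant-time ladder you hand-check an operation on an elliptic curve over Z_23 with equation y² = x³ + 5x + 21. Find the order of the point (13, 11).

9

2P: tangent at (13, 11): λ = (3·13² + 5)/(2·11) ≡ 6/22. 22⁻¹ ≡ 22 (mod 23) since 22·22 = 484 ≡ 1, so λ ≡ 6·22 ≡ 17.
  x = λ² - 13 - 13 = 289 - 26 ≡ 10; y = λ·(13 - 10) - 11 ≡ 17. → (10, 17)
3P: (10, 17) + (13, 11). λ = (11 - 17)/(13 - 10) ≡ 17/3 mod 23. 3⁻¹ ≡ 8 (mod 23), so λ ≡ 21.
  x = λ² - 10 - 13 = 441 - 23 ≡ 4; y = λ·(10 - 4) - 17 ≡ 17. → (4, 17)
4P: (4, 17) + (13, 11). λ = (11 - 17)/(13 - 4) ≡ 17/9 mod 23. 9⁻¹ ≡ 18 (mod 23), so λ ≡ 7.
  x = λ² - 4 - 13 = 49 - 17 ≡ 9; y = λ·(4 - 9) - 17 ≡ 17. → (9, 17)
5P: (9, 17) + (13, 11). λ = (11 - 17)/(13 - 9) ≡ 17/4 mod 23. 4⁻¹ ≡ 6 (mod 23), so λ ≡ 10.
  x = λ² - 9 - 13 = 100 - 22 ≡ 9; y = λ·(9 - 9) - 17 ≡ 6. → (9, 6)
6P: (9, 6) + (13, 11). λ = (11 - 6)/(13 - 9) ≡ 5/4 mod 23. 4⁻¹ ≡ 6 (mod 23), so λ ≡ 7.
  x = λ² - 9 - 13 = 49 - 22 ≡ 4; y = λ·(9 - 4) - 6 ≡ 6. → (4, 6)
7P: (4, 6) + (13, 11). λ = (11 - 6)/(13 - 4) ≡ 5/9 mod 23. 9⁻¹ ≡ 18 (mod 23) since 9·18 = 162 ≡ 1, so λ ≡ 21.
  x = λ² - 4 - 13 = 441 - 17 ≡ 10; y = λ·(4 - 10) - 6 ≡ 6. → (10, 6)
8P: (10, 6) + (13, 11). λ = (11 - 6)/(13 - 10) ≡ 5/3 mod 23. 3⁻¹ ≡ 8 (mod 23) since 3·8 = 24 ≡ 1, so λ ≡ 17.
  x = λ² - 10 - 13 = 289 - 23 ≡ 13; y = λ·(10 - 13) - 6 ≡ 12. → (13, 12)
9P: (13, 12) + (13, 11): same x and y₁ ≡ -y₂, so the sum is the point at infinity.
9P = the point at infinity, so the order is 9.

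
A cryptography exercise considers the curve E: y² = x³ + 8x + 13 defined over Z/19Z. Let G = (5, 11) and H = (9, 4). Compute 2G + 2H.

First 2G:
Repeated addition: build up to 2G.
2G: tangent at (5, 11): λ = (3·5² + 8)/(2·11) ≡ 7/3. 3⁻¹ ≡ 13 (mod 19), so λ ≡ 7·13 ≡ 15.
  x = λ² - 5 - 5 = 225 - 10 ≡ 6; y = λ·(5 - 6) - 11 ≡ 12. → (6, 12)
2G = (6, 12).
Next 2H:
Repeated addition: build up to 2H.
2H: tangent at (9, 4): λ = (3·9² + 8)/(2·4) ≡ 4/8. 8⁻¹ ≡ 12 (mod 19), so λ ≡ 4·12 ≡ 10.
  x = λ² - 9 - 9 = 100 - 18 ≡ 6; y = λ·(9 - 6) - 4 ≡ 7. → (6, 7)
2H = (6, 7).
Finally 2G + 2H:
(6, 12) + (6, 7): same x and y₁ ≡ -y₂, so the sum is O.

O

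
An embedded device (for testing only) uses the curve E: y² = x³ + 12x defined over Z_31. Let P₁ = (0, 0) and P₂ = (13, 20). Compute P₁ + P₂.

(20, 5)

(0, 0) + (13, 20). λ = (20 - 0)/(13 - 0) ≡ 20/13 mod 31. 13⁻¹ ≡ 12 (mod 31) since 13·12 = 156 ≡ 1, so λ ≡ 23.
  x = λ² - 0 - 13 = 529 - 13 ≡ 20; y = λ·(0 - 20) - 0 ≡ 5. → (20, 5)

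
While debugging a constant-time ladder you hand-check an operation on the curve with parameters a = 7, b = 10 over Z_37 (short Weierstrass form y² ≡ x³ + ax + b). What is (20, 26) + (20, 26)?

tangent at (20, 26): λ = (3·20² + 7)/(2·26) ≡ 23/15. 15⁻¹ ≡ 5 (mod 37), so λ ≡ 23·5 ≡ 4.
  x = λ² - 20 - 20 = 16 - 40 ≡ 13; y = λ·(20 - 13) - 26 ≡ 2. → (13, 2)

(13, 2)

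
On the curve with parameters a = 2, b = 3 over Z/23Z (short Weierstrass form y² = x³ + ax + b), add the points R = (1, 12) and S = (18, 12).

(1, 12) + (18, 12). λ = (12 - 12)/(18 - 1) ≡ 0/17 mod 23. 17⁻¹ ≡ 19 (mod 23), so λ ≡ 0.
  x = λ² - 1 - 18 = 0 - 19 ≡ 4; y = λ·(1 - 4) - 12 ≡ 11. → (4, 11)

(4, 11)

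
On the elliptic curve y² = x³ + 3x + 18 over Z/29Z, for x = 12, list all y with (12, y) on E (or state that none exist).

x³ + 3x + 18 = 1782 ≡ 13 (mod 29).
Square roots of 13 mod 29: 10 and 19 (since 10² = 100 ≡ 13).

10, 19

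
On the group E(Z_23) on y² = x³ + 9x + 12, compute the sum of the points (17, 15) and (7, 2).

(17, 15) + (7, 2). λ = (2 - 15)/(7 - 17) ≡ 10/13 mod 23. 13⁻¹ ≡ 16 (mod 23) since 13·16 = 208 ≡ 1, so λ ≡ 22.
  x = λ² - 17 - 7 = 484 - 24 ≡ 0; y = λ·(17 - 0) - 15 ≡ 14. → (0, 14)

(0, 14)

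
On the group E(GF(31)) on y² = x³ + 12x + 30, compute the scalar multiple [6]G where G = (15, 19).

O

Repeated addition: build up to 6G.
2G: tangent at (15, 19): λ = (3·15² + 12)/(2·19) ≡ 5/7. 7⁻¹ ≡ 9 (mod 31), so λ ≡ 5·9 ≡ 14.
  x = λ² - 15 - 15 = 196 - 30 ≡ 11; y = λ·(15 - 11) - 19 ≡ 6. → (11, 6)
3G: (11, 6) + (15, 19). λ = (19 - 6)/(15 - 11) ≡ 13/4 mod 31. 4⁻¹ ≡ 8 (mod 31) since 4·8 = 32 ≡ 1, so λ ≡ 11.
  x = λ² - 11 - 15 = 121 - 26 ≡ 2; y = λ·(11 - 2) - 6 ≡ 0. → (2, 0)
4G: (2, 0) + (15, 19). λ = (19 - 0)/(15 - 2) ≡ 19/13 mod 31. 13⁻¹ ≡ 12 (mod 31) since 13·12 = 156 ≡ 1, so λ ≡ 11.
  x = λ² - 2 - 15 = 121 - 17 ≡ 11; y = λ·(2 - 11) - 0 ≡ 25. → (11, 25)
5G: (11, 25) + (15, 19). λ = (19 - 25)/(15 - 11) ≡ 25/4 mod 31. 4⁻¹ ≡ 8 (mod 31), so λ ≡ 14.
  x = λ² - 11 - 15 = 196 - 26 ≡ 15; y = λ·(11 - 15) - 25 ≡ 12. → (15, 12)
6G: (15, 12) + (15, 19): same x and y₁ ≡ -y₂, so the sum is O.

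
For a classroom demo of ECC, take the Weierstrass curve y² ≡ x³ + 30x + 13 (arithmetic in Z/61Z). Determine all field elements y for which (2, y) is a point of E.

x³ + 30x + 13 = 81 ≡ 20 (mod 61).
Square roots of 20 mod 61: 9 and 52 (since 9² = 81 ≡ 20).

9, 52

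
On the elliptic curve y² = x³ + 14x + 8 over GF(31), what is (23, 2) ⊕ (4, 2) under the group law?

(4, 29)

(23, 2) + (4, 2). λ = (2 - 2)/(4 - 23) ≡ 0/12 mod 31. 12⁻¹ ≡ 13 (mod 31) since 12·13 = 156 ≡ 1, so λ ≡ 0.
  x = λ² - 23 - 4 = 0 - 27 ≡ 4; y = λ·(23 - 4) - 2 ≡ 29. → (4, 29)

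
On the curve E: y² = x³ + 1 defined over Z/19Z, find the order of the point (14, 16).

2P: tangent at (14, 16): λ = (3·14² + 0)/(2·16) ≡ 18/13. 13⁻¹ ≡ 3 (mod 19), so λ ≡ 18·3 ≡ 16.
  x = λ² - 14 - 14 = 256 - 28 ≡ 0; y = λ·(14 - 0) - 16 ≡ 18. → (0, 18)
3P: (0, 18) + (14, 16). λ = (16 - 18)/(14 - 0) ≡ 17/14 mod 19. 14⁻¹ ≡ 15 (mod 19), so λ ≡ 8.
  x = λ² - 0 - 14 = 64 - 14 ≡ 12; y = λ·(0 - 12) - 18 ≡ 0. → (12, 0)
4P: (12, 0) + (14, 16). λ = (16 - 0)/(14 - 12) ≡ 16/2 mod 19. 2⁻¹ ≡ 10 (mod 19), so λ ≡ 8.
  x = λ² - 12 - 14 = 64 - 26 ≡ 0; y = λ·(12 - 0) - 0 ≡ 1. → (0, 1)
5P: (0, 1) + (14, 16). λ = (16 - 1)/(14 - 0) ≡ 15/14 mod 19. 14⁻¹ ≡ 15 (mod 19), so λ ≡ 16.
  x = λ² - 0 - 14 = 256 - 14 ≡ 14; y = λ·(0 - 14) - 1 ≡ 3. → (14, 3)
6P: (14, 3) + (14, 16): same x and y₁ ≡ -y₂, so the sum is O.
6P = O, so the order is 6.

6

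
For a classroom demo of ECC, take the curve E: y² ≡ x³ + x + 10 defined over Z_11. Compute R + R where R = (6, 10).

(2, 3)

tangent at (6, 10): λ = (3·6² + 1)/(2·10) ≡ 10/9. 9⁻¹ ≡ 5 (mod 11) since 9·5 = 45 ≡ 1, so λ ≡ 10·5 ≡ 6.
  x = λ² - 6 - 6 = 36 - 12 ≡ 2; y = λ·(6 - 2) - 10 ≡ 3. → (2, 3)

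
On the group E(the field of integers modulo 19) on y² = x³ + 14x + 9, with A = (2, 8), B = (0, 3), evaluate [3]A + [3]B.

First 3A:
Repeated addition: build up to 3A.
2A: tangent at (2, 8): λ = (3·2² + 14)/(2·8) ≡ 7/16. 16⁻¹ ≡ 6 (mod 19) since 16·6 = 96 ≡ 1, so λ ≡ 7·6 ≡ 4.
  x = λ² - 2 - 2 = 16 - 4 ≡ 12; y = λ·(2 - 12) - 8 ≡ 9. → (12, 9)
3A: (12, 9) + (2, 8). λ = (8 - 9)/(2 - 12) ≡ 18/9 mod 19. 9⁻¹ ≡ 17 (mod 19), so λ ≡ 2.
  x = λ² - 12 - 2 = 4 - 14 ≡ 9; y = λ·(12 - 9) - 9 ≡ 16. → (9, 16)
3A = (9, 16).
Next 3B:
Repeated addition: build up to 3B.
2B: tangent at (0, 3): λ = (3·0² + 14)/(2·3) ≡ 14/6. 6⁻¹ ≡ 16 (mod 19) since 6·16 = 96 ≡ 1, so λ ≡ 14·16 ≡ 15.
  x = λ² - 0 - 0 = 225 - 0 ≡ 16; y = λ·(0 - 16) - 3 ≡ 4. → (16, 4)
3B: (16, 4) + (0, 3). λ = (3 - 4)/(0 - 16) ≡ 18/3 mod 19. 3⁻¹ ≡ 13 (mod 19), so λ ≡ 6.
  x = λ² - 16 - 0 = 36 - 16 ≡ 1; y = λ·(16 - 1) - 4 ≡ 10. → (1, 10)
3B = (1, 10).
Finally 3A + 3B:
(9, 16) + (1, 10). λ = (10 - 16)/(1 - 9) ≡ 13/11 mod 19. 11⁻¹ ≡ 7 (mod 19) since 11·7 = 77 ≡ 1, so λ ≡ 15.
  x = λ² - 9 - 1 = 225 - 10 ≡ 6; y = λ·(9 - 6) - 16 ≡ 10. → (6, 10)

(6, 10)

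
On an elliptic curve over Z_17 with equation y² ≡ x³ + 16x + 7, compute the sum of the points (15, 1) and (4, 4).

(15, 1) + (4, 4). λ = (4 - 1)/(4 - 15) ≡ 3/6 mod 17. 6⁻¹ ≡ 3 (mod 17), so λ ≡ 9.
  x = λ² - 15 - 4 = 81 - 19 ≡ 11; y = λ·(15 - 11) - 1 ≡ 1. → (11, 1)

(11, 1)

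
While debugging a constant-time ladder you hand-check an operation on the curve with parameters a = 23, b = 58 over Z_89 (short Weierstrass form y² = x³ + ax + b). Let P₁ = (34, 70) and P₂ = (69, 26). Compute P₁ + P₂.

(4, 83)

(34, 70) + (69, 26). λ = (26 - 70)/(69 - 34) ≡ 45/35 mod 89. 35⁻¹ ≡ 28 (mod 89) since 35·28 = 980 ≡ 1, so λ ≡ 14.
  x = λ² - 34 - 69 = 196 - 103 ≡ 4; y = λ·(34 - 4) - 70 ≡ 83. → (4, 83)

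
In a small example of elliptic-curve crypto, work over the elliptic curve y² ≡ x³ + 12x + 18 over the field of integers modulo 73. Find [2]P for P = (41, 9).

tangent at (41, 9): λ = (3·41² + 12)/(2·9) ≡ 18/18. 18⁻¹ ≡ 69 (mod 73), so λ ≡ 18·69 ≡ 1.
  x = λ² - 41 - 41 = 1 - 82 ≡ 65; y = λ·(41 - 65) - 9 ≡ 40. → (65, 40)

(65, 40)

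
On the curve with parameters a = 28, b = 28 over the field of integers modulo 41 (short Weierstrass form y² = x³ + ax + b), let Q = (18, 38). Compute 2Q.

(3, 4)

tangent at (18, 38): λ = (3·18² + 28)/(2·38) ≡ 16/35. 35⁻¹ ≡ 34 (mod 41), so λ ≡ 16·34 ≡ 11.
  x = λ² - 18 - 18 = 121 - 36 ≡ 3; y = λ·(18 - 3) - 38 ≡ 4. → (3, 4)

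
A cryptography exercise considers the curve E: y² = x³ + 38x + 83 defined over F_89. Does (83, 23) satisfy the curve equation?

yes

y² = 23² ≡ 84; x³ + 38x + 83 = 575024 ≡ 84 (mod 89). 84 = 84.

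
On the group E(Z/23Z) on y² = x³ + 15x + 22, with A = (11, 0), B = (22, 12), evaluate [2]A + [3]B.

First 2A:
Repeated addition: build up to 2A.
2A: (11, 0) + (11, 0): same x and y₁ ≡ -y₂, so the sum is O.
2A = O.
Next 3B:
Repeated addition: build up to 3B.
2B: tangent at (22, 12): λ = (3·22² + 15)/(2·12) ≡ 18/1. 1⁻¹ ≡ 1 (mod 23), so λ ≡ 18·1 ≡ 18.
  x = λ² - 22 - 22 = 324 - 44 ≡ 4; y = λ·(22 - 4) - 12 ≡ 13. → (4, 13)
3B: (4, 13) + (22, 12). λ = (12 - 13)/(22 - 4) ≡ 22/18 mod 23. 18⁻¹ ≡ 9 (mod 23) since 18·9 = 162 ≡ 1, so λ ≡ 14.
  x = λ² - 4 - 22 = 196 - 26 ≡ 9; y = λ·(4 - 9) - 13 ≡ 9. → (9, 9)
3B = (9, 9).
Finally 2A + 3B:
O + (9, 9) = (9, 9) (identity).

(9, 9)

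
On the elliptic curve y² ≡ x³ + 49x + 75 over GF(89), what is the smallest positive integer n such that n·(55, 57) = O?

2P: tangent at (55, 57): λ = (3·55² + 49)/(2·57) ≡ 46/25. 25⁻¹ ≡ 57 (mod 89), so λ ≡ 46·57 ≡ 41.
  x = λ² - 55 - 55 = 1681 - 110 ≡ 58; y = λ·(55 - 58) - 57 ≡ 87. → (58, 87)
3P: (58, 87) + (55, 57). λ = (57 - 87)/(55 - 58) ≡ 59/86 mod 89. 86⁻¹ ≡ 59 (mod 89), so λ ≡ 10.
  x = λ² - 58 - 55 = 100 - 113 ≡ 76; y = λ·(58 - 76) - 87 ≡ 0. → (76, 0)
4P: (76, 0) + (55, 57). λ = (57 - 0)/(55 - 76) ≡ 57/68 mod 89. 68⁻¹ ≡ 72 (mod 89) since 68·72 = 4896 ≡ 1, so λ ≡ 10.
  x = λ² - 76 - 55 = 100 - 131 ≡ 58; y = λ·(76 - 58) - 0 ≡ 2. → (58, 2)
5P: (58, 2) + (55, 57). λ = (57 - 2)/(55 - 58) ≡ 55/86 mod 89. 86⁻¹ ≡ 59 (mod 89) since 86·59 = 5074 ≡ 1, so λ ≡ 41.
  x = λ² - 58 - 55 = 1681 - 113 ≡ 55; y = λ·(58 - 55) - 2 ≡ 32. → (55, 32)
6P: (55, 32) + (55, 57): same x and y₁ ≡ -y₂, so the sum is O.
6P = O, so the order is 6.

6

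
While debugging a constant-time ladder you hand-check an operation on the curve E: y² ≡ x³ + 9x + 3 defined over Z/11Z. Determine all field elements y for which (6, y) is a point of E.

3, 8

x³ + 9x + 3 = 273 ≡ 9 (mod 11).
Square roots of 9 mod 11: 3 and 8 (since 3² = 9 ≡ 9).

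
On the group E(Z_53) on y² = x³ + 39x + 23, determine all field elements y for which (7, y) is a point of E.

none

x³ + 39x + 23 = 639 ≡ 3 (mod 53).
3 is a non-residue mod 53; no y exists.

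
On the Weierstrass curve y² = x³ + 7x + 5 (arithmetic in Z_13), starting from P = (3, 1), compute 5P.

(8, 12)

Repeated addition: build up to 5P.
2P: tangent at (3, 1): λ = (3·3² + 7)/(2·1) ≡ 8/2. 2⁻¹ ≡ 7 (mod 13) since 2·7 = 14 ≡ 1, so λ ≡ 8·7 ≡ 4.
  x = λ² - 3 - 3 = 16 - 6 ≡ 10; y = λ·(3 - 10) - 1 ≡ 10. → (10, 10)
3P: (10, 10) + (3, 1). λ = (1 - 10)/(3 - 10) ≡ 4/6 mod 13. 6⁻¹ ≡ 11 (mod 13) since 6·11 = 66 ≡ 1, so λ ≡ 5.
  x = λ² - 10 - 3 = 25 - 13 ≡ 12; y = λ·(10 - 12) - 10 ≡ 6. → (12, 6)
4P: (12, 6) + (3, 1). λ = (1 - 6)/(3 - 12) ≡ 8/4 mod 13. 4⁻¹ ≡ 10 (mod 13) since 4·10 = 40 ≡ 1, so λ ≡ 2.
  x = λ² - 12 - 3 = 4 - 15 ≡ 2; y = λ·(12 - 2) - 6 ≡ 1. → (2, 1)
5P: (2, 1) + (3, 1). λ = (1 - 1)/(3 - 2) ≡ 0/1 mod 13. 1⁻¹ ≡ 1 (mod 13), so λ ≡ 0.
  x = λ² - 2 - 3 = 0 - 5 ≡ 8; y = λ·(2 - 8) - 1 ≡ 12. → (8, 12)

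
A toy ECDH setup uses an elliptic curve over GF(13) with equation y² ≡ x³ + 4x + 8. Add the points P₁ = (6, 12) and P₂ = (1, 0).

(6, 12) + (1, 0). λ = (0 - 12)/(1 - 6) ≡ 1/8 mod 13. 8⁻¹ ≡ 5 (mod 13), so λ ≡ 5.
  x = λ² - 6 - 1 = 25 - 7 ≡ 5; y = λ·(6 - 5) - 12 ≡ 6. → (5, 6)

(5, 6)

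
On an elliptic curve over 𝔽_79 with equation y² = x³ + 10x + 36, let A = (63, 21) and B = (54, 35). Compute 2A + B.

First 2A:
Repeated addition: build up to 2A.
2A: tangent at (63, 21): λ = (3·63² + 10)/(2·21) ≡ 67/42. 42⁻¹ ≡ 32 (mod 79) since 42·32 = 1344 ≡ 1, so λ ≡ 67·32 ≡ 11.
  x = λ² - 63 - 63 = 121 - 126 ≡ 74; y = λ·(63 - 74) - 21 ≡ 16. → (74, 16)
2A = (74, 16).
Finally 2A + B:
(74, 16) + (54, 35). λ = (35 - 16)/(54 - 74) ≡ 19/59 mod 79. 59⁻¹ ≡ 75 (mod 79), so λ ≡ 3.
  x = λ² - 74 - 54 = 9 - 128 ≡ 39; y = λ·(74 - 39) - 16 ≡ 10. → (39, 10)

(39, 10)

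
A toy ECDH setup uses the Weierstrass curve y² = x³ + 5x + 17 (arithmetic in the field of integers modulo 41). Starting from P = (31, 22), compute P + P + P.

(3, 10)

Repeated addition: build up to 3P.
2P: tangent at (31, 22): λ = (3·31² + 5)/(2·22) ≡ 18/3. 3⁻¹ ≡ 14 (mod 41), so λ ≡ 18·14 ≡ 6.
  x = λ² - 31 - 31 = 36 - 62 ≡ 15; y = λ·(31 - 15) - 22 ≡ 33. → (15, 33)
3P: (15, 33) + (31, 22). λ = (22 - 33)/(31 - 15) ≡ 30/16 mod 41. 16⁻¹ ≡ 18 (mod 41), so λ ≡ 7.
  x = λ² - 15 - 31 = 49 - 46 ≡ 3; y = λ·(15 - 3) - 33 ≡ 10. → (3, 10)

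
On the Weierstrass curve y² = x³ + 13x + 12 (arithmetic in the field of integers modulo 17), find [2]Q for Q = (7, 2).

tangent at (7, 2): λ = (3·7² + 13)/(2·2) ≡ 7/4. 4⁻¹ ≡ 13 (mod 17), so λ ≡ 7·13 ≡ 6.
  x = λ² - 7 - 7 = 36 - 14 ≡ 5; y = λ·(7 - 5) - 2 ≡ 10. → (5, 10)

(5, 10)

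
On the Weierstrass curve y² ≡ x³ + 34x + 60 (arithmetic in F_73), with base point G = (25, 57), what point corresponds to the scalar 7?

(57, 26)

Repeated addition: build up to 7G.
2G: tangent at (25, 57): λ = (3·25² + 34)/(2·57) ≡ 11/41. 41⁻¹ ≡ 57 (mod 73), so λ ≡ 11·57 ≡ 43.
  x = λ² - 25 - 25 = 1849 - 50 ≡ 47; y = λ·(25 - 47) - 57 ≡ 19. → (47, 19)
3G: (47, 19) + (25, 57). λ = (57 - 19)/(25 - 47) ≡ 38/51 mod 73. 51⁻¹ ≡ 63 (mod 73), so λ ≡ 58.
  x = λ² - 47 - 25 = 3364 - 72 ≡ 7; y = λ·(47 - 7) - 19 ≡ 38. → (7, 38)
4G: (7, 38) + (25, 57). λ = (57 - 38)/(25 - 7) ≡ 19/18 mod 73. 18⁻¹ ≡ 69 (mod 73) since 18·69 = 1242 ≡ 1, so λ ≡ 70.
  x = λ² - 7 - 25 = 4900 - 32 ≡ 50; y = λ·(7 - 50) - 38 ≡ 18. → (50, 18)
5G: (50, 18) + (25, 57). λ = (57 - 18)/(25 - 50) ≡ 39/48 mod 73. 48⁻¹ ≡ 35 (mod 73), so λ ≡ 51.
  x = λ² - 50 - 25 = 2601 - 75 ≡ 44; y = λ·(50 - 44) - 18 ≡ 69. → (44, 69)
6G: (44, 69) + (25, 57). λ = (57 - 69)/(25 - 44) ≡ 61/54 mod 73. 54⁻¹ ≡ 23 (mod 73), so λ ≡ 16.
  x = λ² - 44 - 25 = 256 - 69 ≡ 41; y = λ·(44 - 41) - 69 ≡ 52. → (41, 52)
7G: (41, 52) + (25, 57). λ = (57 - 52)/(25 - 41) ≡ 5/57 mod 73. 57⁻¹ ≡ 41 (mod 73) since 57·41 = 2337 ≡ 1, so λ ≡ 59.
  x = λ² - 41 - 25 = 3481 - 66 ≡ 57; y = λ·(41 - 57) - 52 ≡ 26. → (57, 26)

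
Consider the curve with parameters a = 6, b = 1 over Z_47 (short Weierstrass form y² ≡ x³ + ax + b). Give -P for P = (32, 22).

-(32, 22) = (32, -22 mod 47) = (32, 25).

(32, 25)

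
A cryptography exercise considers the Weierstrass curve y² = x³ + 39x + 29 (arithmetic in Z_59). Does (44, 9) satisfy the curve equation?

y² = 9² ≡ 22; x³ + 39x + 29 = 86929 ≡ 22 (mod 59). 22 = 22.

yes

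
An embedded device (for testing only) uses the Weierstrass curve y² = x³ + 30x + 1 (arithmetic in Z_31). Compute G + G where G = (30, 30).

(3, 5)

tangent at (30, 30): λ = (3·30² + 30)/(2·30) ≡ 2/29. 29⁻¹ ≡ 15 (mod 31), so λ ≡ 2·15 ≡ 30.
  x = λ² - 30 - 30 = 900 - 60 ≡ 3; y = λ·(30 - 3) - 30 ≡ 5. → (3, 5)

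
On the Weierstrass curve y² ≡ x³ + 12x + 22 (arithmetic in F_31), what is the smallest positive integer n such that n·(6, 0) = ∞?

2

2P: (6, 0) + (6, 0): same x and y₁ ≡ -y₂, so the sum is ∞.
2P = ∞, so the order is 2.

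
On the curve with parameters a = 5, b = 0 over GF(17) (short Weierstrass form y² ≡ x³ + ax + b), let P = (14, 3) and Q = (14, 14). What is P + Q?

O

The two points share x = 14 and their y-coordinates satisfy 3 + 14 ≡ 0 (mod 17), so they are inverses. Their sum is 𝒪.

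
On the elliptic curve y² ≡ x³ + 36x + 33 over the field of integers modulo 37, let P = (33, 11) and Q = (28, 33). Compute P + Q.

(33, 11) + (28, 33). λ = (33 - 11)/(28 - 33) ≡ 22/32 mod 37. 32⁻¹ ≡ 22 (mod 37), so λ ≡ 3.
  x = λ² - 33 - 28 = 9 - 61 ≡ 22; y = λ·(33 - 22) - 11 ≡ 22. → (22, 22)

(22, 22)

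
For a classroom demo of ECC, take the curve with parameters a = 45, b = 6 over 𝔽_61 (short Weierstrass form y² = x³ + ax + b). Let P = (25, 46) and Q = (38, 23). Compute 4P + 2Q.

First 4P:
Repeated addition: build up to 4P.
2P: tangent at (25, 46): λ = (3·25² + 45)/(2·46) ≡ 29/31. 31⁻¹ ≡ 2 (mod 61) since 31·2 = 62 ≡ 1, so λ ≡ 29·2 ≡ 58.
  x = λ² - 25 - 25 = 3364 - 50 ≡ 20; y = λ·(25 - 20) - 46 ≡ 0. → (20, 0)
3P: (20, 0) + (25, 46). λ = (46 - 0)/(25 - 20) ≡ 46/5 mod 61. 5⁻¹ ≡ 49 (mod 61), so λ ≡ 58.
  x = λ² - 20 - 25 = 3364 - 45 ≡ 25; y = λ·(20 - 25) - 0 ≡ 15. → (25, 15)
4P: (25, 15) + (25, 46): same x and y₁ ≡ -y₂, so the sum is O.
4P = O.
Next 2Q:
Repeated addition: build up to 2Q.
2Q: tangent at (38, 23): λ = (3·38² + 45)/(2·23) ≡ 46/46. 46⁻¹ ≡ 4 (mod 61) since 46·4 = 184 ≡ 1, so λ ≡ 46·4 ≡ 1.
  x = λ² - 38 - 38 = 1 - 76 ≡ 47; y = λ·(38 - 47) - 23 ≡ 29. → (47, 29)
2Q = (47, 29).
Finally 4P + 2Q:
O + (47, 29) = (47, 29) (identity).

(47, 29)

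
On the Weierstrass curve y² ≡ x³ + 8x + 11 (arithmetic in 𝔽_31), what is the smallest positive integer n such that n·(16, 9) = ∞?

2P: tangent at (16, 9): λ = (3·16² + 8)/(2·9) ≡ 1/18. 18⁻¹ ≡ 19 (mod 31) since 18·19 = 342 ≡ 1, so λ ≡ 1·19 ≡ 19.
  x = λ² - 16 - 16 = 361 - 32 ≡ 19; y = λ·(16 - 19) - 9 ≡ 27. → (19, 27)
3P: (19, 27) + (16, 9). λ = (9 - 27)/(16 - 19) ≡ 13/28 mod 31. 28⁻¹ ≡ 10 (mod 31), so λ ≡ 6.
  x = λ² - 19 - 16 = 36 - 35 ≡ 1; y = λ·(19 - 1) - 27 ≡ 19. → (1, 19)
4P: (1, 19) + (16, 9). λ = (9 - 19)/(16 - 1) ≡ 21/15 mod 31. 15⁻¹ ≡ 29 (mod 31) since 15·29 = 435 ≡ 1, so λ ≡ 20.
  x = λ² - 1 - 16 = 400 - 17 ≡ 11; y = λ·(1 - 11) - 19 ≡ 29. → (11, 29)
5P: (11, 29) + (16, 9). λ = (9 - 29)/(16 - 11) ≡ 11/5 mod 31. 5⁻¹ ≡ 25 (mod 31), so λ ≡ 27.
  x = λ² - 11 - 16 = 729 - 27 ≡ 20; y = λ·(11 - 20) - 29 ≡ 7. → (20, 7)
6P: (20, 7) + (16, 9). λ = (9 - 7)/(16 - 20) ≡ 2/27 mod 31. 27⁻¹ ≡ 23 (mod 31), so λ ≡ 15.
  x = λ² - 20 - 16 = 225 - 36 ≡ 3; y = λ·(20 - 3) - 7 ≡ 0. → (3, 0)
7P: (3, 0) + (16, 9). λ = (9 - 0)/(16 - 3) ≡ 9/13 mod 31. 13⁻¹ ≡ 12 (mod 31), so λ ≡ 15.
  x = λ² - 3 - 16 = 225 - 19 ≡ 20; y = λ·(3 - 20) - 0 ≡ 24. → (20, 24)
8P: (20, 24) + (16, 9). λ = (9 - 24)/(16 - 20) ≡ 16/27 mod 31. 27⁻¹ ≡ 23 (mod 31), so λ ≡ 27.
  x = λ² - 20 - 16 = 729 - 36 ≡ 11; y = λ·(20 - 11) - 24 ≡ 2. → (11, 2)
9P: (11, 2) + (16, 9). λ = (9 - 2)/(16 - 11) ≡ 7/5 mod 31. 5⁻¹ ≡ 25 (mod 31) since 5·25 = 125 ≡ 1, so λ ≡ 20.
  x = λ² - 11 - 16 = 400 - 27 ≡ 1; y = λ·(11 - 1) - 2 ≡ 12. → (1, 12)
10P: (1, 12) + (16, 9). λ = (9 - 12)/(16 - 1) ≡ 28/15 mod 31. 15⁻¹ ≡ 29 (mod 31) since 15·29 = 435 ≡ 1, so λ ≡ 6.
  x = λ² - 1 - 16 = 36 - 17 ≡ 19; y = λ·(1 - 19) - 12 ≡ 4. → (19, 4)
11P: (19, 4) + (16, 9). λ = (9 - 4)/(16 - 19) ≡ 5/28 mod 31. 28⁻¹ ≡ 10 (mod 31) since 28·10 = 280 ≡ 1, so λ ≡ 19.
  x = λ² - 19 - 16 = 361 - 35 ≡ 16; y = λ·(19 - 16) - 4 ≡ 22. → (16, 22)
12P: (16, 22) + (16, 9): same x and y₁ ≡ -y₂, so the sum is ∞.
12P = ∞, so the order is 12.

12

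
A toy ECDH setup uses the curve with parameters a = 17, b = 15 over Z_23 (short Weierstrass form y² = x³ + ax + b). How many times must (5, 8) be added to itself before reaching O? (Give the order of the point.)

6

2P: tangent at (5, 8): λ = (3·5² + 17)/(2·8) ≡ 0/16. 16⁻¹ ≡ 13 (mod 23), so λ ≡ 0·13 ≡ 0.
  x = λ² - 5 - 5 = 0 - 10 ≡ 13; y = λ·(5 - 13) - 8 ≡ 15. → (13, 15)
3P: (13, 15) + (5, 8). λ = (8 - 15)/(5 - 13) ≡ 16/15 mod 23. 15⁻¹ ≡ 20 (mod 23), so λ ≡ 21.
  x = λ² - 13 - 5 = 441 - 18 ≡ 9; y = λ·(13 - 9) - 15 ≡ 0. → (9, 0)
4P: (9, 0) + (5, 8). λ = (8 - 0)/(5 - 9) ≡ 8/19 mod 23. 19⁻¹ ≡ 17 (mod 23) since 19·17 = 323 ≡ 1, so λ ≡ 21.
  x = λ² - 9 - 5 = 441 - 14 ≡ 13; y = λ·(9 - 13) - 0 ≡ 8. → (13, 8)
5P: (13, 8) + (5, 8). λ = (8 - 8)/(5 - 13) ≡ 0/15 mod 23. 15⁻¹ ≡ 20 (mod 23) since 15·20 = 300 ≡ 1, so λ ≡ 0.
  x = λ² - 13 - 5 = 0 - 18 ≡ 5; y = λ·(13 - 5) - 8 ≡ 15. → (5, 15)
6P: (5, 15) + (5, 8): same x and y₁ ≡ -y₂, so the sum is O.
6P = O, so the order is 6.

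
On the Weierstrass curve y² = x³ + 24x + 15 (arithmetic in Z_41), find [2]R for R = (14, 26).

(29, 34)

tangent at (14, 26): λ = (3·14² + 24)/(2·26) ≡ 38/11. 11⁻¹ ≡ 15 (mod 41), so λ ≡ 38·15 ≡ 37.
  x = λ² - 14 - 14 = 1369 - 28 ≡ 29; y = λ·(14 - 29) - 26 ≡ 34. → (29, 34)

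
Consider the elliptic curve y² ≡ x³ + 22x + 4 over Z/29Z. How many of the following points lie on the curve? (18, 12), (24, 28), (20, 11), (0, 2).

3

(18, 12): 12² ≡ 28, rhs ≡ 26 → off.
(24, 28): 28² ≡ 1, rhs ≡ 1 → on.
(20, 11): 11² ≡ 5, rhs ≡ 5 → on.
(0, 2): 2² ≡ 4, rhs ≡ 4 → on.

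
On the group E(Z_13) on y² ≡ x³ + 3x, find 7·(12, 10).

Write P = (12, 10).
Repeated addition: build up to 7P.
2P: tangent at (12, 10): λ = (3·12² + 3)/(2·10) ≡ 6/7. 7⁻¹ ≡ 2 (mod 13) since 7·2 = 14 ≡ 1, so λ ≡ 6·2 ≡ 12.
  x = λ² - 12 - 12 = 144 - 24 ≡ 3; y = λ·(12 - 3) - 10 ≡ 7. → (3, 7)
3P: (3, 7) + (12, 10). λ = (10 - 7)/(12 - 3) ≡ 3/9 mod 13. 9⁻¹ ≡ 3 (mod 13), so λ ≡ 9.
  x = λ² - 3 - 12 = 81 - 15 ≡ 1; y = λ·(3 - 1) - 7 ≡ 11. → (1, 11)
4P: (1, 11) + (12, 10). λ = (10 - 11)/(12 - 1) ≡ 12/11 mod 13. 11⁻¹ ≡ 6 (mod 13), so λ ≡ 7.
  x = λ² - 1 - 12 = 49 - 13 ≡ 10; y = λ·(1 - 10) - 11 ≡ 4. → (10, 4)
5P: (10, 4) + (12, 10). λ = (10 - 4)/(12 - 10) ≡ 6/2 mod 13. 2⁻¹ ≡ 7 (mod 13), so λ ≡ 3.
  x = λ² - 10 - 12 = 9 - 22 ≡ 0; y = λ·(10 - 0) - 4 ≡ 0. → (0, 0)
6P: (0, 0) + (12, 10). λ = (10 - 0)/(12 - 0) ≡ 10/12 mod 13. 12⁻¹ ≡ 12 (mod 13), so λ ≡ 3.
  x = λ² - 0 - 12 = 9 - 12 ≡ 10; y = λ·(0 - 10) - 0 ≡ 9. → (10, 9)
7P: (10, 9) + (12, 10). λ = (10 - 9)/(12 - 10) ≡ 1/2 mod 13. 2⁻¹ ≡ 7 (mod 13), so λ ≡ 7.
  x = λ² - 10 - 12 = 49 - 22 ≡ 1; y = λ·(10 - 1) - 9 ≡ 2. → (1, 2)

(1, 2)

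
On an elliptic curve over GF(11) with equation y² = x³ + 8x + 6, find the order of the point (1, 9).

9

2P: tangent at (1, 9): λ = (3·1² + 8)/(2·9) ≡ 0/7. 7⁻¹ ≡ 8 (mod 11) since 7·8 = 56 ≡ 1, so λ ≡ 0·8 ≡ 0.
  x = λ² - 1 - 1 = 0 - 2 ≡ 9; y = λ·(1 - 9) - 9 ≡ 2. → (9, 2)
3P: (9, 2) + (1, 9). λ = (9 - 2)/(1 - 9) ≡ 7/3 mod 11. 3⁻¹ ≡ 4 (mod 11), so λ ≡ 6.
  x = λ² - 9 - 1 = 36 - 10 ≡ 4; y = λ·(9 - 4) - 2 ≡ 6. → (4, 6)
4P: (4, 6) + (1, 9). λ = (9 - 6)/(1 - 4) ≡ 3/8 mod 11. 8⁻¹ ≡ 7 (mod 11), so λ ≡ 10.
  x = λ² - 4 - 1 = 100 - 5 ≡ 7; y = λ·(4 - 7) - 6 ≡ 8. → (7, 8)
5P: (7, 8) + (1, 9). λ = (9 - 8)/(1 - 7) ≡ 1/5 mod 11. 5⁻¹ ≡ 9 (mod 11), so λ ≡ 9.
  x = λ² - 7 - 1 = 81 - 8 ≡ 7; y = λ·(7 - 7) - 8 ≡ 3. → (7, 3)
6P: (7, 3) + (1, 9). λ = (9 - 3)/(1 - 7) ≡ 6/5 mod 11. 5⁻¹ ≡ 9 (mod 11), so λ ≡ 10.
  x = λ² - 7 - 1 = 100 - 8 ≡ 4; y = λ·(7 - 4) - 3 ≡ 5. → (4, 5)
7P: (4, 5) + (1, 9). λ = (9 - 5)/(1 - 4) ≡ 4/8 mod 11. 8⁻¹ ≡ 7 (mod 11), so λ ≡ 6.
  x = λ² - 4 - 1 = 36 - 5 ≡ 9; y = λ·(4 - 9) - 5 ≡ 9. → (9, 9)
8P: (9, 9) + (1, 9). λ = (9 - 9)/(1 - 9) ≡ 0/3 mod 11. 3⁻¹ ≡ 4 (mod 11), so λ ≡ 0.
  x = λ² - 9 - 1 = 0 - 10 ≡ 1; y = λ·(9 - 1) - 9 ≡ 2. → (1, 2)
9P: (1, 2) + (1, 9): same x and y₁ ≡ -y₂, so the sum is ∞.
9P = ∞, so the order is 9.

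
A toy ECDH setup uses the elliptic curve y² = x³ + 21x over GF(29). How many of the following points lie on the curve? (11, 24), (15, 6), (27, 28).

2

(11, 24): 24² ≡ 25, rhs ≡ 25 → on.
(15, 6): 6² ≡ 7, rhs ≡ 7 → on.
(27, 28): 28² ≡ 1, rhs ≡ 8 → off.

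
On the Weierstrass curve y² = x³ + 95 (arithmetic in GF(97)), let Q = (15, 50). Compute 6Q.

Repeated addition: build up to 6Q.
2Q: tangent at (15, 50): λ = (3·15² + 0)/(2·50) ≡ 93/3. 3⁻¹ ≡ 65 (mod 97) since 3·65 = 195 ≡ 1, so λ ≡ 93·65 ≡ 31.
  x = λ² - 15 - 15 = 961 - 30 ≡ 58; y = λ·(15 - 58) - 50 ≡ 72. → (58, 72)
3Q: (58, 72) + (15, 50). λ = (50 - 72)/(15 - 58) ≡ 75/54 mod 97. 54⁻¹ ≡ 9 (mod 97), so λ ≡ 93.
  x = λ² - 58 - 15 = 8649 - 73 ≡ 40; y = λ·(58 - 40) - 72 ≡ 50. → (40, 50)
4Q: (40, 50) + (15, 50). λ = (50 - 50)/(15 - 40) ≡ 0/72 mod 97. 72⁻¹ ≡ 31 (mod 97), so λ ≡ 0.
  x = λ² - 40 - 15 = 0 - 55 ≡ 42; y = λ·(40 - 42) - 50 ≡ 47. → (42, 47)
5Q: (42, 47) + (15, 50). λ = (50 - 47)/(15 - 42) ≡ 3/70 mod 97. 70⁻¹ ≡ 79 (mod 97) since 70·79 = 5530 ≡ 1, so λ ≡ 43.
  x = λ² - 42 - 15 = 1849 - 57 ≡ 46; y = λ·(42 - 46) - 47 ≡ 72. → (46, 72)
6Q: (46, 72) + (15, 50). λ = (50 - 72)/(15 - 46) ≡ 75/66 mod 97. 66⁻¹ ≡ 25 (mod 97) since 66·25 = 1650 ≡ 1, so λ ≡ 32.
  x = λ² - 46 - 15 = 1024 - 61 ≡ 90; y = λ·(46 - 90) - 72 ≡ 72. → (90, 72)

(90, 72)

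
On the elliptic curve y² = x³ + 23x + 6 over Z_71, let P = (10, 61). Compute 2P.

(28, 38)

tangent at (10, 61): λ = (3·10² + 23)/(2·61) ≡ 39/51. 51⁻¹ ≡ 39 (mod 71) since 51·39 = 1989 ≡ 1, so λ ≡ 39·39 ≡ 30.
  x = λ² - 10 - 10 = 900 - 20 ≡ 28; y = λ·(10 - 28) - 61 ≡ 38. → (28, 38)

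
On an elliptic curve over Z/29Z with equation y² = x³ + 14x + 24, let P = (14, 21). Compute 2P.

(26, 10)

tangent at (14, 21): λ = (3·14² + 14)/(2·21) ≡ 22/13. 13⁻¹ ≡ 9 (mod 29) since 13·9 = 117 ≡ 1, so λ ≡ 22·9 ≡ 24.
  x = λ² - 14 - 14 = 576 - 28 ≡ 26; y = λ·(14 - 26) - 21 ≡ 10. → (26, 10)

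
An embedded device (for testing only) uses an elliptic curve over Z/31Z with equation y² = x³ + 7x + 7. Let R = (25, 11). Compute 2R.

(13, 1)

tangent at (25, 11): λ = (3·25² + 7)/(2·11) ≡ 22/22. 22⁻¹ ≡ 24 (mod 31), so λ ≡ 22·24 ≡ 1.
  x = λ² - 25 - 25 = 1 - 50 ≡ 13; y = λ·(25 - 13) - 11 ≡ 1. → (13, 1)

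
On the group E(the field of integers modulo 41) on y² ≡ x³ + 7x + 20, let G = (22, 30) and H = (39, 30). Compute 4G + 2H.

(16, 13)

First 4G:
Repeated addition: build up to 4G.
2G: tangent at (22, 30): λ = (3·22² + 7)/(2·30) ≡ 24/19. 19⁻¹ ≡ 13 (mod 41), so λ ≡ 24·13 ≡ 25.
  x = λ² - 22 - 22 = 625 - 44 ≡ 7; y = λ·(22 - 7) - 30 ≡ 17. → (7, 17)
3G: (7, 17) + (22, 30). λ = (30 - 17)/(22 - 7) ≡ 13/15 mod 41. 15⁻¹ ≡ 11 (mod 41), so λ ≡ 20.
  x = λ² - 7 - 22 = 400 - 29 ≡ 2; y = λ·(7 - 2) - 17 ≡ 1. → (2, 1)
4G: (2, 1) + (22, 30). λ = (30 - 1)/(22 - 2) ≡ 29/20 mod 41. 20⁻¹ ≡ 39 (mod 41) since 20·39 = 780 ≡ 1, so λ ≡ 24.
  x = λ² - 2 - 22 = 576 - 24 ≡ 19; y = λ·(2 - 19) - 1 ≡ 1. → (19, 1)
4G = (19, 1).
Next 2H:
Repeated addition: build up to 2H.
2H: tangent at (39, 30): λ = (3·39² + 7)/(2·30) ≡ 19/19. 19⁻¹ ≡ 13 (mod 41) since 19·13 = 247 ≡ 1, so λ ≡ 19·13 ≡ 1.
  x = λ² - 39 - 39 = 1 - 78 ≡ 5; y = λ·(39 - 5) - 30 ≡ 4. → (5, 4)
2H = (5, 4).
Finally 4G + 2H:
(19, 1) + (5, 4). λ = (4 - 1)/(5 - 19) ≡ 3/27 mod 41. 27⁻¹ ≡ 38 (mod 41), so λ ≡ 32.
  x = λ² - 19 - 5 = 1024 - 24 ≡ 16; y = λ·(19 - 16) - 1 ≡ 13. → (16, 13)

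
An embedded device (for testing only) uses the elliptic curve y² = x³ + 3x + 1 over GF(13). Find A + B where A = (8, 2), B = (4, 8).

(0, 12)

(8, 2) + (4, 8). λ = (8 - 2)/(4 - 8) ≡ 6/9 mod 13. 9⁻¹ ≡ 3 (mod 13), so λ ≡ 5.
  x = λ² - 8 - 4 = 25 - 12 ≡ 0; y = λ·(8 - 0) - 2 ≡ 12. → (0, 12)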